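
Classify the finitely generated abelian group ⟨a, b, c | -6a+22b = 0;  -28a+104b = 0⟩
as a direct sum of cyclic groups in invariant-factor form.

Answer: M ≅ ℤ^1 ⊕ ℤ/2 ⊕ ℤ/4

Derivation:
rank_ℚ(R)=2; free=3−2=1
SNF(R) diag = [2, 4] → torsion [2, 4]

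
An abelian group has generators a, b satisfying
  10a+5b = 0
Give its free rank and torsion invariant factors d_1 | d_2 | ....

Answer: M ≅ ℤ^1 ⊕ ℤ/5

Derivation:
rank_ℚ(R)=1; free=2−1=1
SNF(R) diag = [5] → torsion [5]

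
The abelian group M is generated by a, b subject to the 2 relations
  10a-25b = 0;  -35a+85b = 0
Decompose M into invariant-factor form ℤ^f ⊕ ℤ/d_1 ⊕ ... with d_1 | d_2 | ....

rank_ℚ(R)=2; free=2−2=0
SNF(R) diag = [5, 5] → torsion [5, 5]

Answer: M ≅ ℤ/5 ⊕ ℤ/5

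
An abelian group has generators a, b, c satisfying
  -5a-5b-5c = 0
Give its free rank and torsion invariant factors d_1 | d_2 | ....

rank_ℚ(R)=1; free=3−1=2
SNF(R) diag = [5] → torsion [5]

Answer: M ≅ ℤ^2 ⊕ ℤ/5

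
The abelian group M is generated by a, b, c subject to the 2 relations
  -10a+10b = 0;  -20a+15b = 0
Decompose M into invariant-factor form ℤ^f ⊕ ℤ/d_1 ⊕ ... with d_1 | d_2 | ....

rank_ℚ(R)=2; free=3−2=1
SNF(R) diag = [5, 10] → torsion [5, 10]

Answer: M ≅ ℤ^1 ⊕ ℤ/5 ⊕ ℤ/10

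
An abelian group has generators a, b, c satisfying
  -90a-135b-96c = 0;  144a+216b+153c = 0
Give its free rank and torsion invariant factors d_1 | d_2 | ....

rank_ℚ(R)=2; free=3−2=1
SNF(R) diag = [3, 9] → torsion [3, 9]

Answer: M ≅ ℤ^1 ⊕ ℤ/3 ⊕ ℤ/9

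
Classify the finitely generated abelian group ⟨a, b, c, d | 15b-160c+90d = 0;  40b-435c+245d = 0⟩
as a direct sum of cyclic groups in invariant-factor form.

rank_ℚ(R)=2; free=4−2=2
SNF(R) diag = [5, 5] → torsion [5, 5]

Answer: M ≅ ℤ^2 ⊕ ℤ/5 ⊕ ℤ/5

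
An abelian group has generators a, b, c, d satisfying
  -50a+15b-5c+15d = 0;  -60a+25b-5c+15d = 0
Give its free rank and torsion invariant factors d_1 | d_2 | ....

Answer: M ≅ ℤ^2 ⊕ ℤ/5 ⊕ ℤ/10

Derivation:
rank_ℚ(R)=2; free=4−2=2
SNF(R) diag = [5, 10] → torsion [5, 10]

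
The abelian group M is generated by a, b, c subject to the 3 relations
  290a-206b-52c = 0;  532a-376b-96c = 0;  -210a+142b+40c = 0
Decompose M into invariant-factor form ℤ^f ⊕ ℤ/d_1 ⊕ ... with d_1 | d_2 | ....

Answer: M ≅ ℤ/2 ⊕ ℤ/4 ⊕ ℤ/4

Derivation:
rank_ℚ(R)=3; free=3−3=0
SNF(R) diag = [2, 4, 4] → torsion [2, 4, 4]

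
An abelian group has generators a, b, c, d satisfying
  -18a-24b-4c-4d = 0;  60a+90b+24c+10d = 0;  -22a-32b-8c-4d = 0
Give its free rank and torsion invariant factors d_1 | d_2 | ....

rank_ℚ(R)=3; free=4−3=1
SNF(R) diag = [2, 2, 4] → torsion [2, 2, 4]

Answer: M ≅ ℤ^1 ⊕ ℤ/2 ⊕ ℤ/2 ⊕ ℤ/4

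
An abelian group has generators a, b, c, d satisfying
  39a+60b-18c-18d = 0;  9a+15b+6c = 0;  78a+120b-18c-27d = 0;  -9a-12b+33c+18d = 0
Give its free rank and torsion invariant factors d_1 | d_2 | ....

rank_ℚ(R)=4; free=4−4=0
SNF(R) diag = [3, 3, 9, 9] → torsion [3, 3, 9, 9]

Answer: M ≅ ℤ/3 ⊕ ℤ/3 ⊕ ℤ/9 ⊕ ℤ/9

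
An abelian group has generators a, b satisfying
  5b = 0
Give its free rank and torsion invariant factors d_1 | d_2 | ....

Answer: M ≅ ℤ^1 ⊕ ℤ/5

Derivation:
rank_ℚ(R)=1; free=2−1=1
SNF(R) diag = [5] → torsion [5]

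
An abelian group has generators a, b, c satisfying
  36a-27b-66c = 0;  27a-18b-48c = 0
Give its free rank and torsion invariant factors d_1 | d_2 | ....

Answer: M ≅ ℤ^1 ⊕ ℤ/3 ⊕ ℤ/9

Derivation:
rank_ℚ(R)=2; free=3−2=1
SNF(R) diag = [3, 9] → torsion [3, 9]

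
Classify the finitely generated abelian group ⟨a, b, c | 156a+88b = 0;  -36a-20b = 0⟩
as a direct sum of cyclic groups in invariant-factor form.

rank_ℚ(R)=2; free=3−2=1
SNF(R) diag = [4, 12] → torsion [4, 12]

Answer: M ≅ ℤ^1 ⊕ ℤ/4 ⊕ ℤ/12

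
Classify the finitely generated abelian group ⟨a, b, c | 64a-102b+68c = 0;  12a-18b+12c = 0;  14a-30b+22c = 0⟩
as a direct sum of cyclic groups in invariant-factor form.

Answer: M ≅ ℤ/2 ⊕ ℤ/6 ⊕ ℤ/12

Derivation:
rank_ℚ(R)=3; free=3−3=0
SNF(R) diag = [2, 6, 12] → torsion [2, 6, 12]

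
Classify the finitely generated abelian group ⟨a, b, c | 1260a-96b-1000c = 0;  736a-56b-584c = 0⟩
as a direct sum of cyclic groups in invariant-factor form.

Answer: M ≅ ℤ^1 ⊕ ℤ/4 ⊕ ℤ/8

Derivation:
rank_ℚ(R)=2; free=3−2=1
SNF(R) diag = [4, 8] → torsion [4, 8]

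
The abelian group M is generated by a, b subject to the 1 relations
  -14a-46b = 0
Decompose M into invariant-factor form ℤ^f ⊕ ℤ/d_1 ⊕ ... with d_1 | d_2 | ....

Answer: M ≅ ℤ^1 ⊕ ℤ/2

Derivation:
rank_ℚ(R)=1; free=2−1=1
SNF(R) diag = [2] → torsion [2]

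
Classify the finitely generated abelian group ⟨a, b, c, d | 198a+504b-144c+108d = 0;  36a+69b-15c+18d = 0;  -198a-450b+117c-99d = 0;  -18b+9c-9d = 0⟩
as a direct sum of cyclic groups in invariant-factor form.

Answer: M ≅ ℤ/3 ⊕ ℤ/9 ⊕ ℤ/18 ⊕ ℤ/18

Derivation:
rank_ℚ(R)=4; free=4−4=0
SNF(R) diag = [3, 9, 18, 18] → torsion [3, 9, 18, 18]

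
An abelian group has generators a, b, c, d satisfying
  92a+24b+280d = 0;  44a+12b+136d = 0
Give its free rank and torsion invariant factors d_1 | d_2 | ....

Answer: M ≅ ℤ^2 ⊕ ℤ/4 ⊕ ℤ/12

Derivation:
rank_ℚ(R)=2; free=4−2=2
SNF(R) diag = [4, 12] → torsion [4, 12]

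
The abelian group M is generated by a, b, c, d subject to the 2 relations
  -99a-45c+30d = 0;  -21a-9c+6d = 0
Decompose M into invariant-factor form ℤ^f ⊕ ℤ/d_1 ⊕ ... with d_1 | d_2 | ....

rank_ℚ(R)=2; free=4−2=2
SNF(R) diag = [3, 6] → torsion [3, 6]

Answer: M ≅ ℤ^2 ⊕ ℤ/3 ⊕ ℤ/6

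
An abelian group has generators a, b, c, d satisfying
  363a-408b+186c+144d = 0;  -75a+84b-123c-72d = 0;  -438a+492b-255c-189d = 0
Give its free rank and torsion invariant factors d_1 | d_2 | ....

rank_ℚ(R)=3; free=4−3=1
SNF(R) diag = [3, 9, 27] → torsion [3, 9, 27]

Answer: M ≅ ℤ^1 ⊕ ℤ/3 ⊕ ℤ/9 ⊕ ℤ/27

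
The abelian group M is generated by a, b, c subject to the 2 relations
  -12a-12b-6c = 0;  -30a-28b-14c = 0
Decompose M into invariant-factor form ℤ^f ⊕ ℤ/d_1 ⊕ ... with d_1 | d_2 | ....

rank_ℚ(R)=2; free=3−2=1
SNF(R) diag = [2, 6] → torsion [2, 6]

Answer: M ≅ ℤ^1 ⊕ ℤ/2 ⊕ ℤ/6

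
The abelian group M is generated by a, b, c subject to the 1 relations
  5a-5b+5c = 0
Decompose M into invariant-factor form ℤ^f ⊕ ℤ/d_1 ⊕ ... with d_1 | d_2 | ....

rank_ℚ(R)=1; free=3−1=2
SNF(R) diag = [5] → torsion [5]

Answer: M ≅ ℤ^2 ⊕ ℤ/5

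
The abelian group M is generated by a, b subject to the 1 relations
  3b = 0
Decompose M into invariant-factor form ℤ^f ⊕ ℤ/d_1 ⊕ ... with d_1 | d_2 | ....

rank_ℚ(R)=1; free=2−1=1
SNF(R) diag = [3] → torsion [3]

Answer: M ≅ ℤ^1 ⊕ ℤ/3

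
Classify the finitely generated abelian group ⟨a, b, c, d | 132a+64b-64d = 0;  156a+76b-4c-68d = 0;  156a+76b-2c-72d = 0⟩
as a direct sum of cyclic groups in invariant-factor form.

rank_ℚ(R)=3; free=4−3=1
SNF(R) diag = [2, 4, 12] → torsion [2, 4, 12]

Answer: M ≅ ℤ^1 ⊕ ℤ/2 ⊕ ℤ/4 ⊕ ℤ/12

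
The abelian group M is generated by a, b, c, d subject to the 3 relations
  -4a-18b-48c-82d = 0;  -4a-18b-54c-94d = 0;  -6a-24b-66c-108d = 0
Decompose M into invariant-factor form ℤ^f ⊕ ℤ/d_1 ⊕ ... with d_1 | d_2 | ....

rank_ℚ(R)=3; free=4−3=1
SNF(R) diag = [2, 6, 6] → torsion [2, 6, 6]

Answer: M ≅ ℤ^1 ⊕ ℤ/2 ⊕ ℤ/6 ⊕ ℤ/6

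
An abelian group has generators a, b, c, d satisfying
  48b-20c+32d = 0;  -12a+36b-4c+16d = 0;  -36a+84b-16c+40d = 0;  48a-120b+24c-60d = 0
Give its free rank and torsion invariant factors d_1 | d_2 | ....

Answer: M ≅ ℤ/4 ⊕ ℤ/12 ⊕ ℤ/12 ⊕ ℤ/24

Derivation:
rank_ℚ(R)=4; free=4−4=0
SNF(R) diag = [4, 12, 12, 24] → torsion [4, 12, 12, 24]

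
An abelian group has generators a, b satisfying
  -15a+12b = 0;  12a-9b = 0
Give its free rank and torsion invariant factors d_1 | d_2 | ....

Answer: M ≅ ℤ/3 ⊕ ℤ/3

Derivation:
rank_ℚ(R)=2; free=2−2=0
SNF(R) diag = [3, 3] → torsion [3, 3]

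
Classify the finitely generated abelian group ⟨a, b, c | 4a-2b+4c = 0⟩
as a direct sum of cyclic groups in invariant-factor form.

rank_ℚ(R)=1; free=3−1=2
SNF(R) diag = [2] → torsion [2]

Answer: M ≅ ℤ^2 ⊕ ℤ/2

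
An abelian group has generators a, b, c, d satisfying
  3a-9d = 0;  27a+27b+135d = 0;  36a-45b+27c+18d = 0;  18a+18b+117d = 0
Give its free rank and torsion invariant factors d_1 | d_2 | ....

rank_ℚ(R)=4; free=4−4=0
SNF(R) diag = [3, 9, 27, 81] → torsion [3, 9, 27, 81]

Answer: M ≅ ℤ/3 ⊕ ℤ/9 ⊕ ℤ/27 ⊕ ℤ/81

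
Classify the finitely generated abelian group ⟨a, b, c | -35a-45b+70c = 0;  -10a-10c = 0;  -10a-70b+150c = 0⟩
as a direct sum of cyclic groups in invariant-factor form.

rank_ℚ(R)=3; free=3−3=0
SNF(R) diag = [5, 10, 30] → torsion [5, 10, 30]

Answer: M ≅ ℤ/5 ⊕ ℤ/10 ⊕ ℤ/30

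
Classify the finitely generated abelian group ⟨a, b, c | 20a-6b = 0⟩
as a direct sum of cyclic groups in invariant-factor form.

Answer: M ≅ ℤ^2 ⊕ ℤ/2

Derivation:
rank_ℚ(R)=1; free=3−1=2
SNF(R) diag = [2] → torsion [2]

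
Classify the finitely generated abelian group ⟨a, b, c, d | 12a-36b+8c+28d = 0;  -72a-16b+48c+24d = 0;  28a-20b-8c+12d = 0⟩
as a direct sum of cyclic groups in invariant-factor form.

rank_ℚ(R)=3; free=4−3=1
SNF(R) diag = [4, 8, 16] → torsion [4, 8, 16]

Answer: M ≅ ℤ^1 ⊕ ℤ/4 ⊕ ℤ/8 ⊕ ℤ/16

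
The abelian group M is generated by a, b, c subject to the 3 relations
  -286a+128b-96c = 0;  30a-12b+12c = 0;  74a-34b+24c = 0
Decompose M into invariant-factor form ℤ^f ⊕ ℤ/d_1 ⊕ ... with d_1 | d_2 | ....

Answer: M ≅ ℤ/2 ⊕ ℤ/6 ⊕ ℤ/12

Derivation:
rank_ℚ(R)=3; free=3−3=0
SNF(R) diag = [2, 6, 12] → torsion [2, 6, 12]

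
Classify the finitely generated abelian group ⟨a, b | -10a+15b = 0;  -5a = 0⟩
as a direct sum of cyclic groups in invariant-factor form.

Answer: M ≅ ℤ/5 ⊕ ℤ/15

Derivation:
rank_ℚ(R)=2; free=2−2=0
SNF(R) diag = [5, 15] → torsion [5, 15]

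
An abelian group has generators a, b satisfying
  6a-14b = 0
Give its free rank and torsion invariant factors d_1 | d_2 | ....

Answer: M ≅ ℤ^1 ⊕ ℤ/2

Derivation:
rank_ℚ(R)=1; free=2−1=1
SNF(R) diag = [2] → torsion [2]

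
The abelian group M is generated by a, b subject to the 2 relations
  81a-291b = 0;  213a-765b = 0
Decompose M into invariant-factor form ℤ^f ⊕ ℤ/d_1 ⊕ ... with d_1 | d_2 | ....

rank_ℚ(R)=2; free=2−2=0
SNF(R) diag = [3, 6] → torsion [3, 6]

Answer: M ≅ ℤ/3 ⊕ ℤ/6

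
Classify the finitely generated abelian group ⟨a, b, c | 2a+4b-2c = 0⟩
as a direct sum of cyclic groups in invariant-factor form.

rank_ℚ(R)=1; free=3−1=2
SNF(R) diag = [2] → torsion [2]

Answer: M ≅ ℤ^2 ⊕ ℤ/2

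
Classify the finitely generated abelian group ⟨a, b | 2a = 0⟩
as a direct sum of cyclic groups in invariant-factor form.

rank_ℚ(R)=1; free=2−1=1
SNF(R) diag = [2] → torsion [2]

Answer: M ≅ ℤ^1 ⊕ ℤ/2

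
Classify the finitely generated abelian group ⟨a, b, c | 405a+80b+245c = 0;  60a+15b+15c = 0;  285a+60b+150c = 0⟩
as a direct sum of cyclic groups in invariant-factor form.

rank_ℚ(R)=3; free=3−3=0
SNF(R) diag = [5, 15, 45] → torsion [5, 15, 45]

Answer: M ≅ ℤ/5 ⊕ ℤ/15 ⊕ ℤ/45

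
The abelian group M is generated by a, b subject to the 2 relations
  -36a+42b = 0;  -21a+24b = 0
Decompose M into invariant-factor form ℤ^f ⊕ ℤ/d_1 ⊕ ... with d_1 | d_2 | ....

Answer: M ≅ ℤ/3 ⊕ ℤ/6

Derivation:
rank_ℚ(R)=2; free=2−2=0
SNF(R) diag = [3, 6] → torsion [3, 6]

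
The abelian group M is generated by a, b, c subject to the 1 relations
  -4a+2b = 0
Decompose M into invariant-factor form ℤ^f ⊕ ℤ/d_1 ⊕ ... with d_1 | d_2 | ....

rank_ℚ(R)=1; free=3−1=2
SNF(R) diag = [2] → torsion [2]

Answer: M ≅ ℤ^2 ⊕ ℤ/2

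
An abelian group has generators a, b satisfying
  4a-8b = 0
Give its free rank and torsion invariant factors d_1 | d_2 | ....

rank_ℚ(R)=1; free=2−1=1
SNF(R) diag = [4] → torsion [4]

Answer: M ≅ ℤ^1 ⊕ ℤ/4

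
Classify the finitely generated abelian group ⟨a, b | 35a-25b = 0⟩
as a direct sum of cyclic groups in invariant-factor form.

Answer: M ≅ ℤ^1 ⊕ ℤ/5

Derivation:
rank_ℚ(R)=1; free=2−1=1
SNF(R) diag = [5] → torsion [5]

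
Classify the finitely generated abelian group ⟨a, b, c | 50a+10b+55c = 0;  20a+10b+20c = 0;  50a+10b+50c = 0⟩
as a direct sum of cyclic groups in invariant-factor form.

rank_ℚ(R)=3; free=3−3=0
SNF(R) diag = [5, 10, 30] → torsion [5, 10, 30]

Answer: M ≅ ℤ/5 ⊕ ℤ/10 ⊕ ℤ/30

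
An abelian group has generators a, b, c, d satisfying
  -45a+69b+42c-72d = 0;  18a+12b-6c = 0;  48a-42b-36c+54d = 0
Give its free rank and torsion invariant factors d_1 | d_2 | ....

Answer: M ≅ ℤ^1 ⊕ ℤ/3 ⊕ ℤ/6 ⊕ ℤ/18

Derivation:
rank_ℚ(R)=3; free=4−3=1
SNF(R) diag = [3, 6, 18] → torsion [3, 6, 18]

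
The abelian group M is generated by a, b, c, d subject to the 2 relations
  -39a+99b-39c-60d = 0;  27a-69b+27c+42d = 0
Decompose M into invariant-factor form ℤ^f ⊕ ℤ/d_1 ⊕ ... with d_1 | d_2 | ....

Answer: M ≅ ℤ^2 ⊕ ℤ/3 ⊕ ℤ/6

Derivation:
rank_ℚ(R)=2; free=4−2=2
SNF(R) diag = [3, 6] → torsion [3, 6]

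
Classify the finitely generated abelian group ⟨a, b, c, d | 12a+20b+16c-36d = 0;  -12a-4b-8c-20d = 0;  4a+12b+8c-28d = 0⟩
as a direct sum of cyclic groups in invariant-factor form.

Answer: M ≅ ℤ^1 ⊕ ℤ/4 ⊕ ℤ/8 ⊕ ℤ/8

Derivation:
rank_ℚ(R)=3; free=4−3=1
SNF(R) diag = [4, 8, 8] → torsion [4, 8, 8]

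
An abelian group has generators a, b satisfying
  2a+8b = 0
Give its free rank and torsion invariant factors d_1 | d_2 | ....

rank_ℚ(R)=1; free=2−1=1
SNF(R) diag = [2] → torsion [2]

Answer: M ≅ ℤ^1 ⊕ ℤ/2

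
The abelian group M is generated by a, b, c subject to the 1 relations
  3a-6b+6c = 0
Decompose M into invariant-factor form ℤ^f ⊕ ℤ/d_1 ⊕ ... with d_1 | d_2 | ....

Answer: M ≅ ℤ^2 ⊕ ℤ/3

Derivation:
rank_ℚ(R)=1; free=3−1=2
SNF(R) diag = [3] → torsion [3]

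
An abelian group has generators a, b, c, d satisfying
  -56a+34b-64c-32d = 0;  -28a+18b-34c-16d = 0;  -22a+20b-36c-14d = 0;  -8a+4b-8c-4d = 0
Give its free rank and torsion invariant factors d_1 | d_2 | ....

rank_ℚ(R)=4; free=4−4=0
SNF(R) diag = [2, 2, 2, 4] → torsion [2, 2, 2, 4]

Answer: M ≅ ℤ/2 ⊕ ℤ/2 ⊕ ℤ/2 ⊕ ℤ/4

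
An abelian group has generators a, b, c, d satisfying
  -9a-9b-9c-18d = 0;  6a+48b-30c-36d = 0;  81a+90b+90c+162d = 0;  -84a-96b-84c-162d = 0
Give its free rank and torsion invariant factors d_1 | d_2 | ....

rank_ℚ(R)=4; free=4−4=0
SNF(R) diag = [3, 9, 18, 18] → torsion [3, 9, 18, 18]

Answer: M ≅ ℤ/3 ⊕ ℤ/9 ⊕ ℤ/18 ⊕ ℤ/18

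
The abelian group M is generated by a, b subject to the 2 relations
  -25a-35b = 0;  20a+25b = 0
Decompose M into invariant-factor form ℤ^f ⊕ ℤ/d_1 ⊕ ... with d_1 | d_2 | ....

Answer: M ≅ ℤ/5 ⊕ ℤ/15

Derivation:
rank_ℚ(R)=2; free=2−2=0
SNF(R) diag = [5, 15] → torsion [5, 15]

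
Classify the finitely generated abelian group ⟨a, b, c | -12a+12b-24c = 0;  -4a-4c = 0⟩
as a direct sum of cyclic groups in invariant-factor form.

rank_ℚ(R)=2; free=3−2=1
SNF(R) diag = [4, 12] → torsion [4, 12]

Answer: M ≅ ℤ^1 ⊕ ℤ/4 ⊕ ℤ/12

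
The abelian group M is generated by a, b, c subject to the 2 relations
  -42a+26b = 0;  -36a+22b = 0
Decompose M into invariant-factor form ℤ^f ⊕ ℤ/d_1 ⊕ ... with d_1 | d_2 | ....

Answer: M ≅ ℤ^1 ⊕ ℤ/2 ⊕ ℤ/6

Derivation:
rank_ℚ(R)=2; free=3−2=1
SNF(R) diag = [2, 6] → torsion [2, 6]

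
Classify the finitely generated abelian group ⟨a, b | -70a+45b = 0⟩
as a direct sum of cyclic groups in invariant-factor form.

rank_ℚ(R)=1; free=2−1=1
SNF(R) diag = [5] → torsion [5]

Answer: M ≅ ℤ^1 ⊕ ℤ/5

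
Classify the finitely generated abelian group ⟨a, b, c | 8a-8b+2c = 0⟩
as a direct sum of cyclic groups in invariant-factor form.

rank_ℚ(R)=1; free=3−1=2
SNF(R) diag = [2] → torsion [2]

Answer: M ≅ ℤ^2 ⊕ ℤ/2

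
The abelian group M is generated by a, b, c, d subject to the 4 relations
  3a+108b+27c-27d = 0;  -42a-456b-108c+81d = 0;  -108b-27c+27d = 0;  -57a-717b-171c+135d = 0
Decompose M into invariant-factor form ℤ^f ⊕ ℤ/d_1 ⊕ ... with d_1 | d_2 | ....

Answer: M ≅ ℤ/3 ⊕ ℤ/3 ⊕ ℤ/9 ⊕ ℤ/27

Derivation:
rank_ℚ(R)=4; free=4−4=0
SNF(R) diag = [3, 3, 9, 27] → torsion [3, 3, 9, 27]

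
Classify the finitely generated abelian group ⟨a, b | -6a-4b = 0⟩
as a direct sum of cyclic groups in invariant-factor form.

rank_ℚ(R)=1; free=2−1=1
SNF(R) diag = [2] → torsion [2]

Answer: M ≅ ℤ^1 ⊕ ℤ/2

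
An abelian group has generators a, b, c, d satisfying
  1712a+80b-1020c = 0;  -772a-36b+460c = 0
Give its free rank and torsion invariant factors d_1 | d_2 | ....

Answer: M ≅ ℤ^2 ⊕ ℤ/4 ⊕ ℤ/4

Derivation:
rank_ℚ(R)=2; free=4−2=2
SNF(R) diag = [4, 4] → torsion [4, 4]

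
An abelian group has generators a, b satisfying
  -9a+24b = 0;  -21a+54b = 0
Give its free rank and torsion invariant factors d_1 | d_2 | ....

Answer: M ≅ ℤ/3 ⊕ ℤ/6

Derivation:
rank_ℚ(R)=2; free=2−2=0
SNF(R) diag = [3, 6] → torsion [3, 6]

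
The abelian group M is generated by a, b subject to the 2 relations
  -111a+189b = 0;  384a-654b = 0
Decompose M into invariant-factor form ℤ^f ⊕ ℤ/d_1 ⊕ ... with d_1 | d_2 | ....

Answer: M ≅ ℤ/3 ⊕ ℤ/6

Derivation:
rank_ℚ(R)=2; free=2−2=0
SNF(R) diag = [3, 6] → torsion [3, 6]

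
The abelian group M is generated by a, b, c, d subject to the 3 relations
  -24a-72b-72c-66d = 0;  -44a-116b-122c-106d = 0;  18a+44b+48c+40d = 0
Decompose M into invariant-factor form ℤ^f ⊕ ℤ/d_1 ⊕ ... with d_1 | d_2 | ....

rank_ℚ(R)=3; free=4−3=1
SNF(R) diag = [2, 2, 6] → torsion [2, 2, 6]

Answer: M ≅ ℤ^1 ⊕ ℤ/2 ⊕ ℤ/2 ⊕ ℤ/6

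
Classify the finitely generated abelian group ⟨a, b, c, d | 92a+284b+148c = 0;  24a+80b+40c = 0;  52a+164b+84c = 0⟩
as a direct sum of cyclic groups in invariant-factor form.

Answer: M ≅ ℤ^1 ⊕ ℤ/4 ⊕ ℤ/8 ⊕ ℤ/8

Derivation:
rank_ℚ(R)=3; free=4−3=1
SNF(R) diag = [4, 8, 8] → torsion [4, 8, 8]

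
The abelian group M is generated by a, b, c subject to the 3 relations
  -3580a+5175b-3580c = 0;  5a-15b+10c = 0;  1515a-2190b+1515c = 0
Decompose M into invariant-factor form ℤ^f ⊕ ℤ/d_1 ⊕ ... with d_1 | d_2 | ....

rank_ℚ(R)=3; free=3−3=0
SNF(R) diag = [5, 5, 15] → torsion [5, 5, 15]

Answer: M ≅ ℤ/5 ⊕ ℤ/5 ⊕ ℤ/15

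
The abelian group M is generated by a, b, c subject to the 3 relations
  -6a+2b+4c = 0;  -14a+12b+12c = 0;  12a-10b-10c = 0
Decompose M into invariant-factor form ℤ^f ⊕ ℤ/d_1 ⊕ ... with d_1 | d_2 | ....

rank_ℚ(R)=3; free=3−3=0
SNF(R) diag = [2, 2, 2] → torsion [2, 2, 2]

Answer: M ≅ ℤ/2 ⊕ ℤ/2 ⊕ ℤ/2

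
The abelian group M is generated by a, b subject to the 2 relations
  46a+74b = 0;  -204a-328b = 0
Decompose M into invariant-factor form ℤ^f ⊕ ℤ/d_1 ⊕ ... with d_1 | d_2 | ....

Answer: M ≅ ℤ/2 ⊕ ℤ/4

Derivation:
rank_ℚ(R)=2; free=2−2=0
SNF(R) diag = [2, 4] → torsion [2, 4]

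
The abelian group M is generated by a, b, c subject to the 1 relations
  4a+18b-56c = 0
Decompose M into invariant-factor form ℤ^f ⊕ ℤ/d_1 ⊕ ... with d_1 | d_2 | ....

Answer: M ≅ ℤ^2 ⊕ ℤ/2

Derivation:
rank_ℚ(R)=1; free=3−1=2
SNF(R) diag = [2] → torsion [2]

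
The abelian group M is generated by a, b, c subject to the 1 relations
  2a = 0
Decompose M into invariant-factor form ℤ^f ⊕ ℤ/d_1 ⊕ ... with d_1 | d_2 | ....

rank_ℚ(R)=1; free=3−1=2
SNF(R) diag = [2] → torsion [2]

Answer: M ≅ ℤ^2 ⊕ ℤ/2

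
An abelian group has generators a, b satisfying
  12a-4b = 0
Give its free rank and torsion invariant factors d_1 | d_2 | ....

rank_ℚ(R)=1; free=2−1=1
SNF(R) diag = [4] → torsion [4]

Answer: M ≅ ℤ^1 ⊕ ℤ/4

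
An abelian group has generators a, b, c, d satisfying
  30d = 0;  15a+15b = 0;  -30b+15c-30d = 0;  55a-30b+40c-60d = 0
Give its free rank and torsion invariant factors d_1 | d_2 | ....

Answer: M ≅ ℤ/5 ⊕ ℤ/15 ⊕ ℤ/15 ⊕ ℤ/30

Derivation:
rank_ℚ(R)=4; free=4−4=0
SNF(R) diag = [5, 15, 15, 30] → torsion [5, 15, 15, 30]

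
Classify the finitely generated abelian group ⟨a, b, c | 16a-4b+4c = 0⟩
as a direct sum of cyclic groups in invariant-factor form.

Answer: M ≅ ℤ^2 ⊕ ℤ/4

Derivation:
rank_ℚ(R)=1; free=3−1=2
SNF(R) diag = [4] → torsion [4]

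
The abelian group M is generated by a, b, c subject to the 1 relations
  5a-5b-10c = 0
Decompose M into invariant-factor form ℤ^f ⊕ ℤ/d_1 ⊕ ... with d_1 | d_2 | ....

Answer: M ≅ ℤ^2 ⊕ ℤ/5

Derivation:
rank_ℚ(R)=1; free=3−1=2
SNF(R) diag = [5] → torsion [5]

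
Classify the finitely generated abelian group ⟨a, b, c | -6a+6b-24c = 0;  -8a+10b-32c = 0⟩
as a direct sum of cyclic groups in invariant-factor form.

Answer: M ≅ ℤ^1 ⊕ ℤ/2 ⊕ ℤ/6

Derivation:
rank_ℚ(R)=2; free=3−2=1
SNF(R) diag = [2, 6] → torsion [2, 6]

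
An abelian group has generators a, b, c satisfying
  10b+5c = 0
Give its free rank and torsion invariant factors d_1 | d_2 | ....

Answer: M ≅ ℤ^2 ⊕ ℤ/5

Derivation:
rank_ℚ(R)=1; free=3−1=2
SNF(R) diag = [5] → torsion [5]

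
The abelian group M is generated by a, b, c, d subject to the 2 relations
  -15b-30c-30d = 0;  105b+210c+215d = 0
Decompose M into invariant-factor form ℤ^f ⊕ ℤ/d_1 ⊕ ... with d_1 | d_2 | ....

rank_ℚ(R)=2; free=4−2=2
SNF(R) diag = [5, 15] → torsion [5, 15]

Answer: M ≅ ℤ^2 ⊕ ℤ/5 ⊕ ℤ/15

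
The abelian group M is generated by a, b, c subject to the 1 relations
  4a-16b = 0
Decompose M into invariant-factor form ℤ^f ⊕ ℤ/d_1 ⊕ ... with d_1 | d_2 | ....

Answer: M ≅ ℤ^2 ⊕ ℤ/4

Derivation:
rank_ℚ(R)=1; free=3−1=2
SNF(R) diag = [4] → torsion [4]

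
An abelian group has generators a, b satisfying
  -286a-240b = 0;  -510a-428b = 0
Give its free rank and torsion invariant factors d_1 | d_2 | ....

rank_ℚ(R)=2; free=2−2=0
SNF(R) diag = [2, 4] → torsion [2, 4]

Answer: M ≅ ℤ/2 ⊕ ℤ/4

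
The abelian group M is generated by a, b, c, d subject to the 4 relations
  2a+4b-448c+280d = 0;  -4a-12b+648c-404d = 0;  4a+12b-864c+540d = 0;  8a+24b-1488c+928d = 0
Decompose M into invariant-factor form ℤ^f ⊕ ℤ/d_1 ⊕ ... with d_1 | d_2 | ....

rank_ℚ(R)=4; free=4−4=0
SNF(R) diag = [2, 4, 8, 24] → torsion [2, 4, 8, 24]

Answer: M ≅ ℤ/2 ⊕ ℤ/4 ⊕ ℤ/8 ⊕ ℤ/24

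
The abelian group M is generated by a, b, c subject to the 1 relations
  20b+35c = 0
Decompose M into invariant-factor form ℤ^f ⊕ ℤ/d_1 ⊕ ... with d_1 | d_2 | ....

Answer: M ≅ ℤ^2 ⊕ ℤ/5

Derivation:
rank_ℚ(R)=1; free=3−1=2
SNF(R) diag = [5] → torsion [5]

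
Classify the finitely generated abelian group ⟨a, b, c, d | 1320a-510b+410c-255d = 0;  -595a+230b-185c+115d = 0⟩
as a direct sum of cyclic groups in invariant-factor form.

Answer: M ≅ ℤ^2 ⊕ ℤ/5 ⊕ ℤ/5

Derivation:
rank_ℚ(R)=2; free=4−2=2
SNF(R) diag = [5, 5] → torsion [5, 5]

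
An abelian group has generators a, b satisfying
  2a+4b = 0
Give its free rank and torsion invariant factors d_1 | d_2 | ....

rank_ℚ(R)=1; free=2−1=1
SNF(R) diag = [2] → torsion [2]

Answer: M ≅ ℤ^1 ⊕ ℤ/2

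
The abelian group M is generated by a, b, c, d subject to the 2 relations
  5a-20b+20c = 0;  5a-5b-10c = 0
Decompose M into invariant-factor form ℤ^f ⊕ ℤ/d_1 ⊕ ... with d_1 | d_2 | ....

rank_ℚ(R)=2; free=4−2=2
SNF(R) diag = [5, 15] → torsion [5, 15]

Answer: M ≅ ℤ^2 ⊕ ℤ/5 ⊕ ℤ/15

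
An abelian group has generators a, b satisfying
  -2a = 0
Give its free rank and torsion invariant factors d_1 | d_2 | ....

Answer: M ≅ ℤ^1 ⊕ ℤ/2

Derivation:
rank_ℚ(R)=1; free=2−1=1
SNF(R) diag = [2] → torsion [2]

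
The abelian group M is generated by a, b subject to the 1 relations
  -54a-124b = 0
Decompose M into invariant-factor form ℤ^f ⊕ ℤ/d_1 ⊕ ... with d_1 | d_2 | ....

Answer: M ≅ ℤ^1 ⊕ ℤ/2

Derivation:
rank_ℚ(R)=1; free=2−1=1
SNF(R) diag = [2] → torsion [2]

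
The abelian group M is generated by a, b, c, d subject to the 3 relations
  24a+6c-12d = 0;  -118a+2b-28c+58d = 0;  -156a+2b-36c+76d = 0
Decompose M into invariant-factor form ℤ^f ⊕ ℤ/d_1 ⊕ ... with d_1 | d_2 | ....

Answer: M ≅ ℤ^1 ⊕ ℤ/2 ⊕ ℤ/2 ⊕ ℤ/6

Derivation:
rank_ℚ(R)=3; free=4−3=1
SNF(R) diag = [2, 2, 6] → torsion [2, 2, 6]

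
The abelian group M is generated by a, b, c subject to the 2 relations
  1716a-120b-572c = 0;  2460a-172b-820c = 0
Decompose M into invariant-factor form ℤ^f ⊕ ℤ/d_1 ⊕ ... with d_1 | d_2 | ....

Answer: M ≅ ℤ^1 ⊕ ℤ/4 ⊕ ℤ/4

Derivation:
rank_ℚ(R)=2; free=3−2=1
SNF(R) diag = [4, 4] → torsion [4, 4]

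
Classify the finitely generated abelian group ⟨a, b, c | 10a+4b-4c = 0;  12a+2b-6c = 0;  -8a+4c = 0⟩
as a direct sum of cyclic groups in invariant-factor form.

Answer: M ≅ ℤ/2 ⊕ ℤ/2 ⊕ ℤ/4

Derivation:
rank_ℚ(R)=3; free=3−3=0
SNF(R) diag = [2, 2, 4] → torsion [2, 2, 4]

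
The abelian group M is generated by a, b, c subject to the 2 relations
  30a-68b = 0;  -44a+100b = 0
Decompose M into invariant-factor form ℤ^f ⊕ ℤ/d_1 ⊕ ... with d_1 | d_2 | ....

Answer: M ≅ ℤ^1 ⊕ ℤ/2 ⊕ ℤ/4

Derivation:
rank_ℚ(R)=2; free=3−2=1
SNF(R) diag = [2, 4] → torsion [2, 4]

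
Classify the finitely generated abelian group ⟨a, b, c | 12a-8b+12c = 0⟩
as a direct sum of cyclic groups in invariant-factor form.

Answer: M ≅ ℤ^2 ⊕ ℤ/4

Derivation:
rank_ℚ(R)=1; free=3−1=2
SNF(R) diag = [4] → torsion [4]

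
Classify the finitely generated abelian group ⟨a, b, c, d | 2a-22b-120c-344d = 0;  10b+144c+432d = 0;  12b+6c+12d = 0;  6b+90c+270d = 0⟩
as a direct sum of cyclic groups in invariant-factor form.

rank_ℚ(R)=4; free=4−4=0
SNF(R) diag = [2, 2, 6, 18] → torsion [2, 2, 6, 18]

Answer: M ≅ ℤ/2 ⊕ ℤ/2 ⊕ ℤ/6 ⊕ ℤ/18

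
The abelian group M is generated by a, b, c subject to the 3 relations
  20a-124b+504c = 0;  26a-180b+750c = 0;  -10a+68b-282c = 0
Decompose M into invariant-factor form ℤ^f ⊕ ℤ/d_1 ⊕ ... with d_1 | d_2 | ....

Answer: M ≅ ℤ/2 ⊕ ℤ/4 ⊕ ℤ/12

Derivation:
rank_ℚ(R)=3; free=3−3=0
SNF(R) diag = [2, 4, 12] → torsion [2, 4, 12]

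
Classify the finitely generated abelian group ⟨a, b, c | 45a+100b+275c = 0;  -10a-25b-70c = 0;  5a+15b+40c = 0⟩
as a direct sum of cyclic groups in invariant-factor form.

Answer: M ≅ ℤ/5 ⊕ ℤ/5 ⊕ ℤ/15

Derivation:
rank_ℚ(R)=3; free=3−3=0
SNF(R) diag = [5, 5, 15] → torsion [5, 5, 15]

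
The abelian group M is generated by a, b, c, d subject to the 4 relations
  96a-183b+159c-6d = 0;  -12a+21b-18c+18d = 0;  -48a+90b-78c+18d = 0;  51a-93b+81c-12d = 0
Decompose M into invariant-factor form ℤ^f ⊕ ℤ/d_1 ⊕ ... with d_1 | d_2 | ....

Answer: M ≅ ℤ/3 ⊕ ℤ/3 ⊕ ℤ/3 ⊕ ℤ/6

Derivation:
rank_ℚ(R)=4; free=4−4=0
SNF(R) diag = [3, 3, 3, 6] → torsion [3, 3, 3, 6]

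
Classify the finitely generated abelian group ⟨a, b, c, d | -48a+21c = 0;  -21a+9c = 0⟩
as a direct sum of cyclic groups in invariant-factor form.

Answer: M ≅ ℤ^2 ⊕ ℤ/3 ⊕ ℤ/3

Derivation:
rank_ℚ(R)=2; free=4−2=2
SNF(R) diag = [3, 3] → torsion [3, 3]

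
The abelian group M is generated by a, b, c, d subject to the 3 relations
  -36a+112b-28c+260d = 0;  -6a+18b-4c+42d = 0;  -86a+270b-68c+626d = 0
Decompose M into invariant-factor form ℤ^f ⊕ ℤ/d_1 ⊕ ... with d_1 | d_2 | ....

rank_ℚ(R)=3; free=4−3=1
SNF(R) diag = [2, 4, 4] → torsion [2, 4, 4]

Answer: M ≅ ℤ^1 ⊕ ℤ/2 ⊕ ℤ/4 ⊕ ℤ/4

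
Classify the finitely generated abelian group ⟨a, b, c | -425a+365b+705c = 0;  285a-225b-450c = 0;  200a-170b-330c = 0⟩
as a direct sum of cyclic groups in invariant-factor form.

rank_ℚ(R)=3; free=3−3=0
SNF(R) diag = [5, 15, 30] → torsion [5, 15, 30]

Answer: M ≅ ℤ/5 ⊕ ℤ/15 ⊕ ℤ/30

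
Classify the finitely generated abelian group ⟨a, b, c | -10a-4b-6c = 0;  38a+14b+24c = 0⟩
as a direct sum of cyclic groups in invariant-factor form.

Answer: M ≅ ℤ^1 ⊕ ℤ/2 ⊕ ℤ/6

Derivation:
rank_ℚ(R)=2; free=3−2=1
SNF(R) diag = [2, 6] → torsion [2, 6]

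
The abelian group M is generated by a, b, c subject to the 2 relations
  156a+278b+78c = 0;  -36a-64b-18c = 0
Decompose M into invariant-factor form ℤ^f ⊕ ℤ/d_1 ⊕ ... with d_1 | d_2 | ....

Answer: M ≅ ℤ^1 ⊕ ℤ/2 ⊕ ℤ/6

Derivation:
rank_ℚ(R)=2; free=3−2=1
SNF(R) diag = [2, 6] → torsion [2, 6]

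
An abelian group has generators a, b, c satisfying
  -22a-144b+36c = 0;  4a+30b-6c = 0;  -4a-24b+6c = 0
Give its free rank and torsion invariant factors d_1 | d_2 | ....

Answer: M ≅ ℤ/2 ⊕ ℤ/6 ⊕ ℤ/6

Derivation:
rank_ℚ(R)=3; free=3−3=0
SNF(R) diag = [2, 6, 6] → torsion [2, 6, 6]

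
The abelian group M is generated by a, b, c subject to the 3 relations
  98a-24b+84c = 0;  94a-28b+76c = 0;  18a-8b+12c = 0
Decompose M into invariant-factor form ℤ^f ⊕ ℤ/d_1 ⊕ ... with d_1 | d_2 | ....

Answer: M ≅ ℤ/2 ⊕ ℤ/4 ⊕ ℤ/8

Derivation:
rank_ℚ(R)=3; free=3−3=0
SNF(R) diag = [2, 4, 8] → torsion [2, 4, 8]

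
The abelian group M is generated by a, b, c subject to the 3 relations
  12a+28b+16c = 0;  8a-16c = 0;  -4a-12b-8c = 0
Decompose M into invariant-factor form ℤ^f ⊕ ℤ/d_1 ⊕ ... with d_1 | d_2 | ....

Answer: M ≅ ℤ/4 ⊕ ℤ/8 ⊕ ℤ/8

Derivation:
rank_ℚ(R)=3; free=3−3=0
SNF(R) diag = [4, 8, 8] → torsion [4, 8, 8]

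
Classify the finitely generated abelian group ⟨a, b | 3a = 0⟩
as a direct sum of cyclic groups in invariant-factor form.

Answer: M ≅ ℤ^1 ⊕ ℤ/3

Derivation:
rank_ℚ(R)=1; free=2−1=1
SNF(R) diag = [3] → torsion [3]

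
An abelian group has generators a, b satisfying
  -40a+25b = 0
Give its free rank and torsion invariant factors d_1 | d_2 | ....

rank_ℚ(R)=1; free=2−1=1
SNF(R) diag = [5] → torsion [5]

Answer: M ≅ ℤ^1 ⊕ ℤ/5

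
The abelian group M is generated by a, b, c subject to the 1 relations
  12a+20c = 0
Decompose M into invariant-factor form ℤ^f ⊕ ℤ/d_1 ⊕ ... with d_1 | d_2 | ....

Answer: M ≅ ℤ^2 ⊕ ℤ/4

Derivation:
rank_ℚ(R)=1; free=3−1=2
SNF(R) diag = [4] → torsion [4]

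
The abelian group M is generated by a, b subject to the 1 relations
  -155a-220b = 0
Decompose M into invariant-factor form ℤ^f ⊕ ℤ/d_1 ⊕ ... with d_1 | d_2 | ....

rank_ℚ(R)=1; free=2−1=1
SNF(R) diag = [5] → torsion [5]

Answer: M ≅ ℤ^1 ⊕ ℤ/5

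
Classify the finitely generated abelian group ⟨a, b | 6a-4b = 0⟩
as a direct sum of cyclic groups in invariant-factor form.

rank_ℚ(R)=1; free=2−1=1
SNF(R) diag = [2] → torsion [2]

Answer: M ≅ ℤ^1 ⊕ ℤ/2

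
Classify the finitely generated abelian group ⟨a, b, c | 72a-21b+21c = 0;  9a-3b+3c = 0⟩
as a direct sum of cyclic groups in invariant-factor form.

Answer: M ≅ ℤ^1 ⊕ ℤ/3 ⊕ ℤ/9

Derivation:
rank_ℚ(R)=2; free=3−2=1
SNF(R) diag = [3, 9] → torsion [3, 9]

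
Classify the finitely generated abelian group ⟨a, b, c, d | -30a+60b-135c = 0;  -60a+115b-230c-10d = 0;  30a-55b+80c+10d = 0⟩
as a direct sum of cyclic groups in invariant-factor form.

Answer: M ≅ ℤ^1 ⊕ ℤ/5 ⊕ ℤ/15 ⊕ ℤ/30

Derivation:
rank_ℚ(R)=3; free=4−3=1
SNF(R) diag = [5, 15, 30] → torsion [5, 15, 30]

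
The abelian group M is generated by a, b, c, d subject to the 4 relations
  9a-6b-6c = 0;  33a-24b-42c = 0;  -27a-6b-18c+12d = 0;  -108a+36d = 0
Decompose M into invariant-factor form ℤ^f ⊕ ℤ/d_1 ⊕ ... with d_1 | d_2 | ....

rank_ℚ(R)=4; free=4−4=0
SNF(R) diag = [3, 6, 12, 36] → torsion [3, 6, 12, 36]

Answer: M ≅ ℤ/3 ⊕ ℤ/6 ⊕ ℤ/12 ⊕ ℤ/36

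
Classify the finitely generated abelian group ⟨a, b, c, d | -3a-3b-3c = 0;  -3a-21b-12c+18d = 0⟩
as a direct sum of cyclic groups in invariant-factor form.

Answer: M ≅ ℤ^2 ⊕ ℤ/3 ⊕ ℤ/9

Derivation:
rank_ℚ(R)=2; free=4−2=2
SNF(R) diag = [3, 9] → torsion [3, 9]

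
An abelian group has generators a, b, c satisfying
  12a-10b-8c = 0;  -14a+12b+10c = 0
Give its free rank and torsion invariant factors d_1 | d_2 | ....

rank_ℚ(R)=2; free=3−2=1
SNF(R) diag = [2, 2] → torsion [2, 2]

Answer: M ≅ ℤ^1 ⊕ ℤ/2 ⊕ ℤ/2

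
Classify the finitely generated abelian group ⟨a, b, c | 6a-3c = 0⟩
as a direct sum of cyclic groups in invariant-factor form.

rank_ℚ(R)=1; free=3−1=2
SNF(R) diag = [3] → torsion [3]

Answer: M ≅ ℤ^2 ⊕ ℤ/3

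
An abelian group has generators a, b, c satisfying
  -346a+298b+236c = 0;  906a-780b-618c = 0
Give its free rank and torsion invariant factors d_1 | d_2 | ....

rank_ℚ(R)=2; free=3−2=1
SNF(R) diag = [2, 6] → torsion [2, 6]

Answer: M ≅ ℤ^1 ⊕ ℤ/2 ⊕ ℤ/6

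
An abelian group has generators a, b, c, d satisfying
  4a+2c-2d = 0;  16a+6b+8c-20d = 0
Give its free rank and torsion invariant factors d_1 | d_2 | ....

Answer: M ≅ ℤ^2 ⊕ ℤ/2 ⊕ ℤ/6

Derivation:
rank_ℚ(R)=2; free=4−2=2
SNF(R) diag = [2, 6] → torsion [2, 6]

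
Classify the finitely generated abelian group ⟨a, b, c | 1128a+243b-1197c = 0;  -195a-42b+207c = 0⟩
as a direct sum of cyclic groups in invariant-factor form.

Answer: M ≅ ℤ^1 ⊕ ℤ/3 ⊕ ℤ/3

Derivation:
rank_ℚ(R)=2; free=3−2=1
SNF(R) diag = [3, 3] → torsion [3, 3]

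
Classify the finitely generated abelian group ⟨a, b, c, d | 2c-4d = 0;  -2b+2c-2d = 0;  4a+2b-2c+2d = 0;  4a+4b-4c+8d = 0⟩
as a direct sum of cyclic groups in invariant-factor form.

Answer: M ≅ ℤ/2 ⊕ ℤ/2 ⊕ ℤ/4 ⊕ ℤ/4

Derivation:
rank_ℚ(R)=4; free=4−4=0
SNF(R) diag = [2, 2, 4, 4] → torsion [2, 2, 4, 4]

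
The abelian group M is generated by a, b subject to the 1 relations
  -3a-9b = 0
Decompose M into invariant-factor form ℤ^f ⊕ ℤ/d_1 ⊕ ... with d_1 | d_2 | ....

Answer: M ≅ ℤ^1 ⊕ ℤ/3

Derivation:
rank_ℚ(R)=1; free=2−1=1
SNF(R) diag = [3] → torsion [3]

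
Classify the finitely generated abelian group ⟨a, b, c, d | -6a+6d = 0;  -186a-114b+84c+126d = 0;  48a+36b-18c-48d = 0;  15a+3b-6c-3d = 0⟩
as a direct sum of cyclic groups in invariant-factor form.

Answer: M ≅ ℤ/3 ⊕ ℤ/6 ⊕ ℤ/18 ⊕ ℤ/36

Derivation:
rank_ℚ(R)=4; free=4−4=0
SNF(R) diag = [3, 6, 18, 36] → torsion [3, 6, 18, 36]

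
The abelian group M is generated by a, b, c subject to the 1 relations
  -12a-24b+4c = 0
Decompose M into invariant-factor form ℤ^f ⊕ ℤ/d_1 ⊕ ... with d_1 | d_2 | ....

rank_ℚ(R)=1; free=3−1=2
SNF(R) diag = [4] → torsion [4]

Answer: M ≅ ℤ^2 ⊕ ℤ/4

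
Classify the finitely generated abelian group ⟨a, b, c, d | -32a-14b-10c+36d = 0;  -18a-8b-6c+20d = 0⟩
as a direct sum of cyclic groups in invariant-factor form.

Answer: M ≅ ℤ^2 ⊕ ℤ/2 ⊕ ℤ/2

Derivation:
rank_ℚ(R)=2; free=4−2=2
SNF(R) diag = [2, 2] → torsion [2, 2]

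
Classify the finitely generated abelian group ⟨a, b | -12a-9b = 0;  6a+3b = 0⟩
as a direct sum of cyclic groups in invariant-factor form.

rank_ℚ(R)=2; free=2−2=0
SNF(R) diag = [3, 6] → torsion [3, 6]

Answer: M ≅ ℤ/3 ⊕ ℤ/6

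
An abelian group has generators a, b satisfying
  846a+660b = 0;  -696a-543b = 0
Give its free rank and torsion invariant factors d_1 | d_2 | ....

Answer: M ≅ ℤ/3 ⊕ ℤ/6

Derivation:
rank_ℚ(R)=2; free=2−2=0
SNF(R) diag = [3, 6] → torsion [3, 6]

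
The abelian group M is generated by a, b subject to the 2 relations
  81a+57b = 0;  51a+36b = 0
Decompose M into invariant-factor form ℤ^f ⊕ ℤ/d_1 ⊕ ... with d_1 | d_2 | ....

Answer: M ≅ ℤ/3 ⊕ ℤ/3

Derivation:
rank_ℚ(R)=2; free=2−2=0
SNF(R) diag = [3, 3] → torsion [3, 3]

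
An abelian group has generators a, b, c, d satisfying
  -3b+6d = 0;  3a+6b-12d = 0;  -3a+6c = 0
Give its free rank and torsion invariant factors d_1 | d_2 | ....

rank_ℚ(R)=3; free=4−3=1
SNF(R) diag = [3, 3, 6] → torsion [3, 3, 6]

Answer: M ≅ ℤ^1 ⊕ ℤ/3 ⊕ ℤ/3 ⊕ ℤ/6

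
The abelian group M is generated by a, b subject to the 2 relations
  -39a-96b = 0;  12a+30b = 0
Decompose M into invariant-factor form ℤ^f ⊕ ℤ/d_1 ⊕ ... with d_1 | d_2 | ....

rank_ℚ(R)=2; free=2−2=0
SNF(R) diag = [3, 6] → torsion [3, 6]

Answer: M ≅ ℤ/3 ⊕ ℤ/6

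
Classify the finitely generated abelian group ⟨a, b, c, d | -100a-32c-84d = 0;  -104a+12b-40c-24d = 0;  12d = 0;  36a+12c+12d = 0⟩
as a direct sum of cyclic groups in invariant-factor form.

rank_ℚ(R)=4; free=4−4=0
SNF(R) diag = [4, 12, 12, 12] → torsion [4, 12, 12, 12]

Answer: M ≅ ℤ/4 ⊕ ℤ/12 ⊕ ℤ/12 ⊕ ℤ/12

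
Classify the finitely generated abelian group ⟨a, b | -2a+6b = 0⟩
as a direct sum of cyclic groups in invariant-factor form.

Answer: M ≅ ℤ^1 ⊕ ℤ/2

Derivation:
rank_ℚ(R)=1; free=2−1=1
SNF(R) diag = [2] → torsion [2]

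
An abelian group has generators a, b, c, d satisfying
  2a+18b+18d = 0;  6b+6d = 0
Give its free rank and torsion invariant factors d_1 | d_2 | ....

Answer: M ≅ ℤ^2 ⊕ ℤ/2 ⊕ ℤ/6

Derivation:
rank_ℚ(R)=2; free=4−2=2
SNF(R) diag = [2, 6] → torsion [2, 6]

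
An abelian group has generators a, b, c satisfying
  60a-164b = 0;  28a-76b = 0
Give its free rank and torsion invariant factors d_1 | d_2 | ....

Answer: M ≅ ℤ^1 ⊕ ℤ/4 ⊕ ℤ/8

Derivation:
rank_ℚ(R)=2; free=3−2=1
SNF(R) diag = [4, 8] → torsion [4, 8]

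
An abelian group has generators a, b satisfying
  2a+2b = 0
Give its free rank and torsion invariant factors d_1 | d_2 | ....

rank_ℚ(R)=1; free=2−1=1
SNF(R) diag = [2] → torsion [2]

Answer: M ≅ ℤ^1 ⊕ ℤ/2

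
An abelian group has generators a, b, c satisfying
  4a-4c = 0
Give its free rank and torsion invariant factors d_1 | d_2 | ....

Answer: M ≅ ℤ^2 ⊕ ℤ/4

Derivation:
rank_ℚ(R)=1; free=3−1=2
SNF(R) diag = [4] → torsion [4]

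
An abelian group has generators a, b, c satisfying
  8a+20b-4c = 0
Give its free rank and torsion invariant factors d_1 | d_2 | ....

rank_ℚ(R)=1; free=3−1=2
SNF(R) diag = [4] → torsion [4]

Answer: M ≅ ℤ^2 ⊕ ℤ/4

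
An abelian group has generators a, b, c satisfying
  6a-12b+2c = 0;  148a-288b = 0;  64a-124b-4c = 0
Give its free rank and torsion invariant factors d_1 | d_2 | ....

Answer: M ≅ ℤ/2 ⊕ ℤ/4 ⊕ ℤ/4

Derivation:
rank_ℚ(R)=3; free=3−3=0
SNF(R) diag = [2, 4, 4] → torsion [2, 4, 4]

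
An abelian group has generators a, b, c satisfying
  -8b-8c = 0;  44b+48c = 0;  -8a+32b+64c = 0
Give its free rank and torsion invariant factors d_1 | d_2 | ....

rank_ℚ(R)=3; free=3−3=0
SNF(R) diag = [4, 8, 8] → torsion [4, 8, 8]

Answer: M ≅ ℤ/4 ⊕ ℤ/8 ⊕ ℤ/8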